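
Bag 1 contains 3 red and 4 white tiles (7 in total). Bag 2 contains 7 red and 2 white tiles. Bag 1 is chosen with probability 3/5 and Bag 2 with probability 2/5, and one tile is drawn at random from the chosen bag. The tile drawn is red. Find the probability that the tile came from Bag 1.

P(red | Bag 1) = 3/7; P(red | Bag 2) = 7/9.
P(red) = 3/5·3/7 + 2/5·7/9 = 179/315.
By Bayes' rule, P(Bag 1 | red) = 9/35 / 179/315 = 81/179 ≈ 0.4525.

81/179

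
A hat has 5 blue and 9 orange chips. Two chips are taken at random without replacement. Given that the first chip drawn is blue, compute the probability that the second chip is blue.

After removing 1 blue, the hat has 4 blue out of 13 remaining.
P(second is blue | given) = 4/13 ≈ 0.3077.

4/13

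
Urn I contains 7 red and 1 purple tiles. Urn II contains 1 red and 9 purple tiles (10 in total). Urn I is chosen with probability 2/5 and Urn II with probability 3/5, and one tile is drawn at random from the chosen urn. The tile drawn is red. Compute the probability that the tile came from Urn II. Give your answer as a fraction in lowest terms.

P(red | Urn I) = 7/8; P(red | Urn II) = 1/10.
P(red) = 2/5·7/8 + 3/5·1/10 = 41/100.
By Bayes' rule, P(Urn II | red) = 3/50 / 41/100 = 6/41 ≈ 0.1463.

6/41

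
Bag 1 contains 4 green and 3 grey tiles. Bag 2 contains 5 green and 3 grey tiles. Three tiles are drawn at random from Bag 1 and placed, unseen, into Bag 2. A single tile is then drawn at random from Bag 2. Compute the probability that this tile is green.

47/77

Condition on how many of the transferred tiles are green (from Bag 1: 4 green of 7; then Bag 2 has 11 total).
  0 green: C(4,0)C(3,3)/C(7,3) = 1/35; then P = 5/11
  1 green: C(4,1)C(3,2)/C(7,3) = 12/35; then P = 6/11
  2 green: C(4,2)C(3,1)/C(7,3) = 18/35; then P = 7/11
  3 green: C(4,3)C(3,0)/C(7,3) = 4/35; then P = 8/11
P(green from Bag 2) = 47/77 ≈ 0.6104.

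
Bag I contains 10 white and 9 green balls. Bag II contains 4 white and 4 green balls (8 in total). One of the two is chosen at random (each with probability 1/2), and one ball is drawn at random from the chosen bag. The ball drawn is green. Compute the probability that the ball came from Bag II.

P(green | Bag I) = 9/19; P(green | Bag II) = 1/2.
P(green) = 1/2·9/19 + 1/2·1/2 = 37/76.
By Bayes' rule, P(Bag II | green) = 1/4 / 37/76 = 19/37 ≈ 0.5135.

19/37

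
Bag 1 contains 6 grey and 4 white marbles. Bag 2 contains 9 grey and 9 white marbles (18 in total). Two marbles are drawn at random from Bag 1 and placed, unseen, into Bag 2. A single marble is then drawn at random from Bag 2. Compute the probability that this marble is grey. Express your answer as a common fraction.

Condition on how many of the transferred marbles are grey (from Bag 1: 6 grey of 10; then Bag 2 has 20 total).
  0 grey: C(6,0)C(4,2)/C(10,2) = 2/15; then P = 9/20
  1 grey: C(6,1)C(4,1)/C(10,2) = 8/15; then P = 10/20
  2 grey: C(6,2)C(4,0)/C(10,2) = 1/3; then P = 11/20
P(grey from Bag 2) = 51/100 ≈ 0.5100.

51/100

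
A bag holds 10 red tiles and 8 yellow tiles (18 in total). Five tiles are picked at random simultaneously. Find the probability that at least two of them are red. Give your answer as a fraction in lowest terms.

31/34

Sum the hypergeometric tail for j = 2,…,5 red tiles.
Favorable = C(10,2)·C(8,3) + C(10,3)·C(8,2) + C(10,4)·C(8,1) + C(10,5)·C(8,0) = 7812; total = C(18,5) = 8568.
P = 7812/8568 = 31/34 ≈ 0.9118.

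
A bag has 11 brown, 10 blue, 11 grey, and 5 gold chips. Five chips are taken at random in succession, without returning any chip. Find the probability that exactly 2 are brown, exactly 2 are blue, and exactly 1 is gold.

Unordered draws without replacement: count favorable combinations over C(37,5).
Favorable = C(11,2) · C(10,2) · C(11,0) · C(5,1) = 12375; total = C(37,5) = 435897.
P = 12375/435897 = 125/4403 ≈ 0.0284.

125/4403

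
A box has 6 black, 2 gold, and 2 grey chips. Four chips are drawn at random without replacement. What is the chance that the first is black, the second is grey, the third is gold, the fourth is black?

Multiply the conditional probability of each draw in order, without replacement, so each draw removes one from its color and from the total.
P = (6/10) · (2/9) · (2/8) · (5/7) = 1/42 ≈ 0.0238.

1/42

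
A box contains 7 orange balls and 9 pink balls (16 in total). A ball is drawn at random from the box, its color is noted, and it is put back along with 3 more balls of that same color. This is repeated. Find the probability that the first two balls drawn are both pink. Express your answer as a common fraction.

After a pink draw the box holds 12 pink out of 19.
P = (9/16)·(12/19) = 27/76 ≈ 0.3553.

27/76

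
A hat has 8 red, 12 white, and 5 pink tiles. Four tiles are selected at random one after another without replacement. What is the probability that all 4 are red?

7/1265

Unordered draws without replacement: count favorable combinations over C(25,4).
Favorable = C(8,4) · C(12,0) · C(5,0) = 70; total = C(25,4) = 12650.
P = 70/12650 = 7/1265 ≈ 0.0055.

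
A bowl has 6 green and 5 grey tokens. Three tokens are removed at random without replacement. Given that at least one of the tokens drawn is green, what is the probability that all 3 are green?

4/31

P(all 3 green) = C(6,3)/C(11,3) = 4/33; P(at least one green) = 1 − C(5,3)/C(11,3) = 31/33.
Since 'all 3 green' ⊆ 'at least one green', P(all 3 | at least one) = 4/33 / 31/33 = 4/31 ≈ 0.1290.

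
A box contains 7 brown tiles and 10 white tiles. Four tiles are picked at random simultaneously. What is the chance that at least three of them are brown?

11/68

Sum the hypergeometric tail for j = 3,…,4 brown tiles.
Favorable = C(7,3)·C(10,1) + C(7,4)·C(10,0) = 385; total = C(17,4) = 2380.
P = 385/2380 = 11/68 ≈ 0.1618.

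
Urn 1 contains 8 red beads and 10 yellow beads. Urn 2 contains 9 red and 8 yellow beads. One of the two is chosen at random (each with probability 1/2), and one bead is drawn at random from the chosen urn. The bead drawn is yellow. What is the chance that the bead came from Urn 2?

72/157

P(yellow | Urn 1) = 5/9; P(yellow | Urn 2) = 8/17.
P(yellow) = 1/2·5/9 + 1/2·8/17 = 157/306.
By Bayes' rule, P(Urn 2 | yellow) = 4/17 / 157/306 = 72/157 ≈ 0.4586.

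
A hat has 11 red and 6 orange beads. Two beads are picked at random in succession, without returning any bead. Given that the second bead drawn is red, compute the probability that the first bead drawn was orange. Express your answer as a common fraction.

P(first=orange and the second bead drawn is red) = (6/17)·(11/16) = 33/136.
P(the second bead drawn is red) = Σ over first color = 55/136 + 33/136 = 11/17.
By Bayes, P(first=orange | the second bead drawn is red) = 33/136 / 11/17 = 3/8 ≈ 0.3750.

3/8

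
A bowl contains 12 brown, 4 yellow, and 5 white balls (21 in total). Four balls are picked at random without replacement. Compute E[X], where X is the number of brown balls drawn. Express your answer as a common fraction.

By linearity of expectation, E[X] = Σ P(draw i is brown); by symmetry each draw (even without replacement) has P(brown) = 12/21.
E[X] = 4 · 12/21 = 16/7 ≈ 2.2857.

16/7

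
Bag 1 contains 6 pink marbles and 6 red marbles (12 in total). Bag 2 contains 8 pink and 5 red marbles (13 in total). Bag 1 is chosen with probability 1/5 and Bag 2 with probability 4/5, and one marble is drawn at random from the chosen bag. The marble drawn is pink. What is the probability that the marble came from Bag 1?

13/77

P(pink | Bag 1) = 1/2; P(pink | Bag 2) = 8/13.
P(pink) = 1/5·1/2 + 4/5·8/13 = 77/130.
By Bayes' rule, P(Bag 1 | pink) = 1/10 / 77/130 = 13/77 ≈ 0.1688.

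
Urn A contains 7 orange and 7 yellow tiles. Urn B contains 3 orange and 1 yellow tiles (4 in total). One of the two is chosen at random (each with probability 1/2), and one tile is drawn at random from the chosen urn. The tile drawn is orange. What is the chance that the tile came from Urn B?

P(orange | Urn A) = 1/2; P(orange | Urn B) = 3/4.
P(orange) = 1/2·1/2 + 1/2·3/4 = 5/8.
By Bayes' rule, P(Urn B | orange) = 3/8 / 5/8 = 3/5 ≈ 0.6000.

3/5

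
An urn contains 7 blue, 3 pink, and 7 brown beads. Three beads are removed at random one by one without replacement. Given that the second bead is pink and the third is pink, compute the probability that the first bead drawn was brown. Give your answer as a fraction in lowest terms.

7/15

P(first=brown and the second bead is pink and the third is pink) = (7/17)·(3/16)·(2/15) = 7/680.
P(E) = Σ over first color = 7/680 + 1/680 + 7/680 = 3/136.
By Bayes, P(first=brown | E) = 7/680 / 3/136 = 7/15 ≈ 0.4667.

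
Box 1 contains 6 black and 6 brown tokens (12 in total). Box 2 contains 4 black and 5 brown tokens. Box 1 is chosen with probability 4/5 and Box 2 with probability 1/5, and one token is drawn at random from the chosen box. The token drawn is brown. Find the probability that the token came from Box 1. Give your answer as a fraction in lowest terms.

P(brown | Box 1) = 1/2; P(brown | Box 2) = 5/9.
P(brown) = 4/5·1/2 + 1/5·5/9 = 23/45.
By Bayes' rule, P(Box 1 | brown) = 2/5 / 23/45 = 18/23 ≈ 0.7826.

18/23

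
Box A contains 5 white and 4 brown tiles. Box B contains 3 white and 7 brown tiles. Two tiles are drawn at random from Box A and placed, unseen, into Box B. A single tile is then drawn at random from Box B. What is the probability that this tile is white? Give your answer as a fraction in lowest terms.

37/108

Condition on how many of the transferred tiles are white (from Box A: 5 white of 9; then Box B has 12 total).
  0 white: C(5,0)C(4,2)/C(9,2) = 1/6; then P = 3/12
  1 white: C(5,1)C(4,1)/C(9,2) = 5/9; then P = 4/12
  2 white: C(5,2)C(4,0)/C(9,2) = 5/18; then P = 5/12
P(white from Box B) = 37/108 ≈ 0.3426.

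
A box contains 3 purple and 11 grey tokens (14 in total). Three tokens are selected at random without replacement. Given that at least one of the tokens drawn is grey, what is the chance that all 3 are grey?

P(all 3 grey) = C(11,3)/C(14,3) = 165/364; P(at least one grey) = 1 − C(3,3)/C(14,3) = 363/364.
Since 'all 3 grey' ⊆ 'at least one grey', P(all 3 | at least one) = 165/364 / 363/364 = 5/11 ≈ 0.4545.

5/11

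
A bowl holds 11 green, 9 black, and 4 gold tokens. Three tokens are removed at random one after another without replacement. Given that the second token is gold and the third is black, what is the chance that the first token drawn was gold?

3/22

P(first=gold and the second token is gold and the third is black) = (4/24)·(3/23)·(9/22) = 9/1012.
P(E) = Σ over first color = 3/92 + 6/253 + 9/1012 = 3/46.
By Bayes, P(first=gold | E) = 9/1012 / 3/46 = 3/22 ≈ 0.1364.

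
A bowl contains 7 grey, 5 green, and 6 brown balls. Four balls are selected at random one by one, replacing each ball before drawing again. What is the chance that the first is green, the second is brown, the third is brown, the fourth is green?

Multiply the conditional probability of each draw in order, with replacement (the composition resets each draw).
P = (5/18) · (6/18) · (6/18) · (5/18) = 25/2916 ≈ 0.0086.

25/2916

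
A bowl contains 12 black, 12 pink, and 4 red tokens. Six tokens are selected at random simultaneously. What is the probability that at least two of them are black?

Sum the hypergeometric tail for j = 2,…,6 black tokens.
Favorable = C(12,2)·C(16,4) + C(12,3)·C(16,3) + C(12,4)·C(16,2) + C(12,5)·C(16,1) + C(12,6)·C(16,0) = 316316; total = C(28,6) = 376740.
P = 316316/376740 = 869/1035 ≈ 0.8396.

869/1035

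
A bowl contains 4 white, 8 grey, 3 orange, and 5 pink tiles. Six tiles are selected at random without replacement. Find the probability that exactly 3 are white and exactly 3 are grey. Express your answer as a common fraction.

28/4845

Unordered draws without replacement: count favorable combinations over C(20,6).
Favorable = C(4,3) · C(8,3) · C(3,0) · C(5,0) = 224; total = C(20,6) = 38760.
P = 224/38760 = 28/4845 ≈ 0.0058.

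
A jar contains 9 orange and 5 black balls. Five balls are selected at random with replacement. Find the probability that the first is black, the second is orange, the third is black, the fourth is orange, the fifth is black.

Multiply the conditional probability of each draw in order, with replacement (the composition resets each draw).
P = (5/14) · (9/14) · (5/14) · (9/14) · (5/14) = 10125/537824 ≈ 0.0188.

10125/537824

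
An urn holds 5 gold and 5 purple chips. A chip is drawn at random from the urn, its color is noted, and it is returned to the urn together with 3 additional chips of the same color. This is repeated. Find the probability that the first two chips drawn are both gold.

After a gold draw the urn holds 8 gold out of 13.
P = (5/10)·(8/13) = 4/13 ≈ 0.3077.

4/13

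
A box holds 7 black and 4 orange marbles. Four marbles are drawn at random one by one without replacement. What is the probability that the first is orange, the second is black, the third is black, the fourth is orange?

7/110

Multiply the conditional probability of each draw in order, without replacement, so each draw removes one from its color and from the total.
P = (4/11) · (7/10) · (6/9) · (3/8) = 7/110 ≈ 0.0636.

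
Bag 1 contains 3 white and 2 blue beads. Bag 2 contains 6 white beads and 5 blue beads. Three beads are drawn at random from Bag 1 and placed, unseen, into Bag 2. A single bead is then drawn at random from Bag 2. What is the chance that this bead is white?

Condition on how many of the transferred beads are white (from Bag 1: 3 white of 5; then Bag 2 has 14 total).
  1 white: C(3,1)C(2,2)/C(5,3) = 3/10; then P = 7/14
  2 white: C(3,2)C(2,1)/C(5,3) = 3/5; then P = 8/14
  3 white: C(3,3)C(2,0)/C(5,3) = 1/10; then P = 9/14
P(white from Bag 2) = 39/70 ≈ 0.5571.

39/70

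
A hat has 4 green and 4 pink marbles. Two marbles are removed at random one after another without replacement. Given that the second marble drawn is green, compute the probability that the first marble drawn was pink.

P(first=pink and the second marble drawn is green) = (4/8)·(4/7) = 2/7.
P(the second marble drawn is green) = Σ over first color = 3/14 + 2/7 = 1/2.
By Bayes, P(first=pink | the second marble drawn is green) = 2/7 / 1/2 = 4/7 ≈ 0.5714.

4/7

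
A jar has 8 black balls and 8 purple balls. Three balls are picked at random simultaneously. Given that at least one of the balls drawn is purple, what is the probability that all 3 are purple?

1/9

P(all 3 purple) = C(8,3)/C(16,3) = 1/10; P(at least one purple) = 1 − C(8,3)/C(16,3) = 9/10.
Since 'all 3 purple' ⊆ 'at least one purple', P(all 3 | at least one) = 1/10 / 9/10 = 1/9 ≈ 0.1111.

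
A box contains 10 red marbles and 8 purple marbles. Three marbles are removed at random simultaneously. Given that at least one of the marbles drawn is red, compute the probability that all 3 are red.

P(all 3 red) = C(10,3)/C(18,3) = 5/34; P(at least one red) = 1 − C(8,3)/C(18,3) = 95/102.
Since 'all 3 red' ⊆ 'at least one red', P(all 3 | at least one) = 5/34 / 95/102 = 3/19 ≈ 0.1579.

3/19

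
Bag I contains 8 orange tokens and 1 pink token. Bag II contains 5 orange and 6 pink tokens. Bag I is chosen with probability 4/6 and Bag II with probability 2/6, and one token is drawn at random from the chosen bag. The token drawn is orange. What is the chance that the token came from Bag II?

P(orange | Bag I) = 8/9; P(orange | Bag II) = 5/11.
P(orange) = 2/3·8/9 + 1/3·5/11 = 221/297.
By Bayes' rule, P(Bag II | orange) = 5/33 / 221/297 = 45/221 ≈ 0.2036.

45/221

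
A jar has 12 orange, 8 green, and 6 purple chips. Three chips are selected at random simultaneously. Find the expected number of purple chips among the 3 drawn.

By linearity of expectation, E[X] = Σ P(draw i is purple); by symmetry each draw (even without replacement) has P(purple) = 6/26.
E[X] = 3 · 6/26 = 9/13 ≈ 0.6923.

9/13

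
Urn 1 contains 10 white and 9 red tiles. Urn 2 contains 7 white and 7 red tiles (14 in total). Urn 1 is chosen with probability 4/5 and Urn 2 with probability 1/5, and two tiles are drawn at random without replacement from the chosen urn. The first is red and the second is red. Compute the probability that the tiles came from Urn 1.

208/265

P(E | Urn 1) = 4/19; P(E | Urn 2) = 3/13.
P(E) = 4/5·4/19 + 1/5·3/13 = 53/247.
By Bayes' rule, P(Urn 1 | E) = 16/95 / 53/247 = 208/265 ≈ 0.7849.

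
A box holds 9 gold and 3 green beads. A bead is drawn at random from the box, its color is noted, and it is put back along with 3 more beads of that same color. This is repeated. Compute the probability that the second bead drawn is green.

1/4

Condition on the first draw. If first is green (prob 3/12), second-green has prob (6)/(15); if not (prob 9/12), it has prob 3/(15).
P = (3/12)·(6/15) + (9/12)·(3/15) = 1/4 ≈ 0.2500.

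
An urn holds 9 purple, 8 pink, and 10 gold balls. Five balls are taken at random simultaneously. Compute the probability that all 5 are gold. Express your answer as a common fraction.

14/4485

Unordered draws without replacement: count favorable combinations over C(27,5).
Favorable = C(9,0) · C(8,0) · C(10,5) = 252; total = C(27,5) = 80730.
P = 252/80730 = 14/4485 ≈ 0.0031.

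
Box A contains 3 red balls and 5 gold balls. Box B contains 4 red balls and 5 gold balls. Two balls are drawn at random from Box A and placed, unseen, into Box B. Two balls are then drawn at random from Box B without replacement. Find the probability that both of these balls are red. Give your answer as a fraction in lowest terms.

Condition on how many of the transferred balls are red (from Box A: 3 red of 8; then Box B has 11 total).
  0 red: C(3,0)C(5,2)/C(8,2) = 5/14; then P = C(4,2)/C(11,2) = 6/55
  1 red: C(3,1)C(5,1)/C(8,2) = 15/28; then P = C(5,2)/C(11,2) = 2/11
  2 red: C(3,2)C(5,0)/C(8,2) = 3/28; then P = C(6,2)/C(11,2) = 3/11
P(both red) = 51/308 ≈ 0.1656.

51/308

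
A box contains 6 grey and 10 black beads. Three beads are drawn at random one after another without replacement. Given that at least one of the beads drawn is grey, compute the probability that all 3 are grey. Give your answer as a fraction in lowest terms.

1/22

P(all 3 grey) = C(6,3)/C(16,3) = 1/28; P(at least one grey) = 1 − C(10,3)/C(16,3) = 11/14.
Since 'all 3 grey' ⊆ 'at least one grey', P(all 3 | at least one) = 1/28 / 11/14 = 1/22 ≈ 0.0455.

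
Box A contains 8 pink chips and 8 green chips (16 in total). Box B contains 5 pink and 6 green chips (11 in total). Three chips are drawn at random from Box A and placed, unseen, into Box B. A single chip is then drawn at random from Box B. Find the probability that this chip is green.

Condition on how many of the transferred chips are green (from Box A: 8 green of 16; then Box B has 14 total).
  0 green: C(8,0)C(8,3)/C(16,3) = 1/10; then P = 6/14
  1 green: C(8,1)C(8,2)/C(16,3) = 2/5; then P = 7/14
  2 green: C(8,2)C(8,1)/C(16,3) = 2/5; then P = 8/14
  3 green: C(8,3)C(8,0)/C(16,3) = 1/10; then P = 9/14
P(green from Box B) = 15/28 ≈ 0.5357.

15/28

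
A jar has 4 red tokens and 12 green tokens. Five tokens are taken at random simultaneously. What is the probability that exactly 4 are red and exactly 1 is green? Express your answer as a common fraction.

Unordered draws without replacement: count favorable combinations over C(16,5).
Favorable = C(4,4) · C(12,1) = 12; total = C(16,5) = 4368.
P = 12/4368 = 1/364 ≈ 0.0027.

1/364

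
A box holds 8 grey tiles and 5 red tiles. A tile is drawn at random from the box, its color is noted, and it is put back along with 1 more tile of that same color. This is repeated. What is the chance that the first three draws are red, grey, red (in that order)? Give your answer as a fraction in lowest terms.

8/91

Track the composition after each reinforcement of +1.
P = (5/13) · (8/14) · (6/15) = 8/91 ≈ 0.0879.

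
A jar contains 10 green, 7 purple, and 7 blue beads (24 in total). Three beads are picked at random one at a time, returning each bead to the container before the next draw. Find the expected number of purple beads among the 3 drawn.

7/8

By linearity of expectation, E[X] = Σ P(draw i is purple); each independent draw has P(purple) = 7/24.
E[X] = 3 · 7/24 = 7/8 ≈ 0.8750.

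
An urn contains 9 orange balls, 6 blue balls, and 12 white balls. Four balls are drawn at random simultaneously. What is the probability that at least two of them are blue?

Sum the hypergeometric tail for j = 2,…,4 blue balls.
Favorable = C(6,2)·C(21,2) + C(6,3)·C(21,1) + C(6,4)·C(21,0) = 3585; total = C(27,4) = 17550.
P = 3585/17550 = 239/1170 ≈ 0.2043.

239/1170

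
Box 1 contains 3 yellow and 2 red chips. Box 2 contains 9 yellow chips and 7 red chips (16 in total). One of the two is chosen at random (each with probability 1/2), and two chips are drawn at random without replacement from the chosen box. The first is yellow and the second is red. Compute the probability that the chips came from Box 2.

7/15

P(E | Box 1) = 3/10; P(E | Box 2) = 21/80.
P(E) = 1/2·3/10 + 1/2·21/80 = 9/32.
By Bayes' rule, P(Box 2 | E) = 21/160 / 9/32 = 7/15 ≈ 0.4667.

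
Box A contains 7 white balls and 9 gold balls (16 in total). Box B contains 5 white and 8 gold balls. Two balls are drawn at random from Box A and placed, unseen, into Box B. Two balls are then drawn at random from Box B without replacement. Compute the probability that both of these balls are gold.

373/1050

Condition on how many of the transferred balls are gold (from Box A: 9 gold of 16; then Box B has 15 total).
  0 gold: C(9,0)C(7,2)/C(16,2) = 7/40; then P = C(8,2)/C(15,2) = 4/15
  1 gold: C(9,1)C(7,1)/C(16,2) = 21/40; then P = C(9,2)/C(15,2) = 12/35
  2 gold: C(9,2)C(7,0)/C(16,2) = 3/10; then P = C(10,2)/C(15,2) = 3/7
P(both gold) = 373/1050 ≈ 0.3552.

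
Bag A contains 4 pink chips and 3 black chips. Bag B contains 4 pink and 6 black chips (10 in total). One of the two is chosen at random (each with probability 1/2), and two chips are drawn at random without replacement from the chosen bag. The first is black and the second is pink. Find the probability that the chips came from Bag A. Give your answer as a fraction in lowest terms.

15/29

P(E | Bag A) = 2/7; P(E | Bag B) = 4/15.
P(E) = 1/2·2/7 + 1/2·4/15 = 29/105.
By Bayes' rule, P(Bag A | E) = 1/7 / 29/105 = 15/29 ≈ 0.5172.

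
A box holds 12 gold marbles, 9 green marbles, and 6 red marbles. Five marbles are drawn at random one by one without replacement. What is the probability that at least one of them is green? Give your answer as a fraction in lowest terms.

Use the complement: P(at least one green) = 1 − P(no green).
P(none) = C(18,5)/C(27,5) = 8568/80730.
So P = 1 − 8568/80730 = 4009/4485 ≈ 0.8939.

4009/4485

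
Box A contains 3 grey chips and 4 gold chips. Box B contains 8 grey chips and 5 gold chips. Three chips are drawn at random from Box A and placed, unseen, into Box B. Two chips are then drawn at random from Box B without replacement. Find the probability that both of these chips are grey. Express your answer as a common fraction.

Condition on how many of the transferred chips are grey (from Box A: 3 grey of 7; then Box B has 16 total).
  0 grey: C(3,0)C(4,3)/C(7,3) = 4/35; then P = C(8,2)/C(16,2) = 7/30
  1 grey: C(3,1)C(4,2)/C(7,3) = 18/35; then P = C(9,2)/C(16,2) = 3/10
  2 grey: C(3,2)C(4,1)/C(7,3) = 12/35; then P = C(10,2)/C(16,2) = 3/8
  3 grey: C(3,3)C(4,0)/C(7,3) = 1/35; then P = C(11,2)/C(16,2) = 11/24
P(both grey) = 271/840 ≈ 0.3226.

271/840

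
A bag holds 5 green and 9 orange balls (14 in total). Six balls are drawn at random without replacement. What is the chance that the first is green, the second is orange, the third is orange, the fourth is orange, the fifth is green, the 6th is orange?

4/143

Multiply the conditional probability of each draw in order, without replacement, so each draw removes one from its color and from the total.
P = (5/14) · (9/13) · (8/12) · (7/11) · (4/10) · (6/9) = 4/143 ≈ 0.0280.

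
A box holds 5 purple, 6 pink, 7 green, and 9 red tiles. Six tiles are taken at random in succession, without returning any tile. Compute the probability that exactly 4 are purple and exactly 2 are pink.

5/19734

Unordered draws without replacement: count favorable combinations over C(27,6).
Favorable = C(5,4) · C(6,2) · C(7,0) · C(9,0) = 75; total = C(27,6) = 296010.
P = 75/296010 = 5/19734 ≈ 0.0003.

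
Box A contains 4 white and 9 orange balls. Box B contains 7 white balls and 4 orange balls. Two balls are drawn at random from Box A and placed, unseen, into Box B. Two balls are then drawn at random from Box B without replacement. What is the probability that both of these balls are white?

55/169

Condition on how many of the transferred balls are white (from Box A: 4 white of 13; then Box B has 13 total).
  0 white: C(4,0)C(9,2)/C(13,2) = 6/13; then P = C(7,2)/C(13,2) = 7/26
  1 white: C(4,1)C(9,1)/C(13,2) = 6/13; then P = C(8,2)/C(13,2) = 14/39
  2 white: C(4,2)C(9,0)/C(13,2) = 1/13; then P = C(9,2)/C(13,2) = 6/13
P(both white) = 55/169 ≈ 0.3254.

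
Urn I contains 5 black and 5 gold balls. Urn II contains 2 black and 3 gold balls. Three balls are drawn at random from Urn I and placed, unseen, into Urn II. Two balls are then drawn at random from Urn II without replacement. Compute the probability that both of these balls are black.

1/6

Condition on how many of the transferred balls are black (from Urn I: 5 black of 10; then Urn II has 8 total).
  0 black: C(5,0)C(5,3)/C(10,3) = 1/12; then P = C(2,2)/C(8,2) = 1/28
  1 black: C(5,1)C(5,2)/C(10,3) = 5/12; then P = C(3,2)/C(8,2) = 3/28
  2 black: C(5,2)C(5,1)/C(10,3) = 5/12; then P = C(4,2)/C(8,2) = 3/14
  3 black: C(5,3)C(5,0)/C(10,3) = 1/12; then P = C(5,2)/C(8,2) = 5/14
P(both black) = 1/6 ≈ 0.1667.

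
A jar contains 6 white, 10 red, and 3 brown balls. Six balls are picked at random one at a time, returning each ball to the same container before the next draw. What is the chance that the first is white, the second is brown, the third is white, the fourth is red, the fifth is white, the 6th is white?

Multiply the conditional probability of each draw in order, with replacement (the composition resets each draw).
P = (6/19) · (3/19) · (6/19) · (10/19) · (6/19) · (6/19) = 38880/47045881 ≈ 0.0008.

38880/47045881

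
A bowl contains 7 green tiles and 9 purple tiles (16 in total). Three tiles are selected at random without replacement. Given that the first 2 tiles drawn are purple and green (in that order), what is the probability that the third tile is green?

3/7

After removing 1 green, 1 purple, the bowl has 6 green out of 14 remaining.
P(third is green | given) = 6/14 = 3/7 ≈ 0.4286.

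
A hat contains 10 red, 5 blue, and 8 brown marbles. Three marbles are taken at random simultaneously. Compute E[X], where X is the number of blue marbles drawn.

By linearity of expectation, E[X] = Σ P(draw i is blue); by symmetry each draw (even without replacement) has P(blue) = 5/23.
E[X] = 3 · 5/23 = 15/23 ≈ 0.6522.

15/23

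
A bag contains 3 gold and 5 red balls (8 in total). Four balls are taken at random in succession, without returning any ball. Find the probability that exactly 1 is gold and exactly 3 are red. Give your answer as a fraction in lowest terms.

3/7

Unordered draws without replacement: count favorable combinations over C(8,4).
Favorable = C(3,1) · C(5,3) = 30; total = C(8,4) = 70.
P = 30/70 = 3/7 ≈ 0.4286.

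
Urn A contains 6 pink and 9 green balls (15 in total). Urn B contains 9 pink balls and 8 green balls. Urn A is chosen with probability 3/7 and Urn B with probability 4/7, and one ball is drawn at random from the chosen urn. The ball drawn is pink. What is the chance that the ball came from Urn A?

P(pink | Urn A) = 2/5; P(pink | Urn B) = 9/17.
P(pink) = 3/7·2/5 + 4/7·9/17 = 282/595.
By Bayes' rule, P(Urn A | pink) = 6/35 / 282/595 = 17/47 ≈ 0.3617.

17/47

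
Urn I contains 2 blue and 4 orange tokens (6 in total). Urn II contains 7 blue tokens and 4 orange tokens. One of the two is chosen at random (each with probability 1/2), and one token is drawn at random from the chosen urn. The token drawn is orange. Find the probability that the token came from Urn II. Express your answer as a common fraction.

P(orange | Urn I) = 2/3; P(orange | Urn II) = 4/11.
P(orange) = 1/2·2/3 + 1/2·4/11 = 17/33.
By Bayes' rule, P(Urn II | orange) = 2/11 / 17/33 = 6/17 ≈ 0.3529.

6/17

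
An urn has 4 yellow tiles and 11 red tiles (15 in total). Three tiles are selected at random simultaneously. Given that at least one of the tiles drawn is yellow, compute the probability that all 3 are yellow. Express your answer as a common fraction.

P(all 3 yellow) = C(4,3)/C(15,3) = 4/455; P(at least one yellow) = 1 − C(11,3)/C(15,3) = 58/91.
Since 'all 3 yellow' ⊆ 'at least one yellow', P(all 3 | at least one) = 4/455 / 58/91 = 2/145 ≈ 0.0138.

2/145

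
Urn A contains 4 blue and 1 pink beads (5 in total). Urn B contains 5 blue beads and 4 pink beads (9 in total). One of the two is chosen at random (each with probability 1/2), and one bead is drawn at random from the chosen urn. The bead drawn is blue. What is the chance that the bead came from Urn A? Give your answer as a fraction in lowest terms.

P(blue | Urn A) = 4/5; P(blue | Urn B) = 5/9.
P(blue) = 1/2·4/5 + 1/2·5/9 = 61/90.
By Bayes' rule, P(Urn A | blue) = 2/5 / 61/90 = 36/61 ≈ 0.5902.

36/61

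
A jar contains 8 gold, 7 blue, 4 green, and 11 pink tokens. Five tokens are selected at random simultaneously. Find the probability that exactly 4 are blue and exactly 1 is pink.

Unordered draws without replacement: count favorable combinations over C(30,5).
Favorable = C(8,0) · C(7,4) · C(4,0) · C(11,1) = 385; total = C(30,5) = 142506.
P = 385/142506 = 55/20358 ≈ 0.0027.

55/20358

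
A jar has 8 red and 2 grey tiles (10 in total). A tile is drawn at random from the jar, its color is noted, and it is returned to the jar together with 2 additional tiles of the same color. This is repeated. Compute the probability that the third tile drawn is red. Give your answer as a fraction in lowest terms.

4/5

Sum over the four possibilities for the first two draws (red/not-red each), tracking how the red count and total change by +2 per draw.
P(third is red) = 4/5 ≈ 0.8000. (In a Pólya urn every draw has the same marginal probability 8/10.)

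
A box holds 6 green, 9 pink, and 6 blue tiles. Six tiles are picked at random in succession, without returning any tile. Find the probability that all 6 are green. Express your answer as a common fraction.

Unordered draws without replacement: count favorable combinations over C(21,6).
Favorable = C(6,6) · C(9,0) · C(6,0) = 1; total = C(21,6) = 54264.
P = 1/54264 = 1/54264 ≈ 0.0000.

1/54264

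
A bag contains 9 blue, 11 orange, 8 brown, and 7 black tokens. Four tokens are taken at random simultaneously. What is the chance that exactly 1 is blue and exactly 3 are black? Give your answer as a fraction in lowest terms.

Unordered draws without replacement: count favorable combinations over C(35,4).
Favorable = C(9,1) · C(11,0) · C(8,0) · C(7,3) = 315; total = C(35,4) = 52360.
P = 315/52360 = 9/1496 ≈ 0.0060.

9/1496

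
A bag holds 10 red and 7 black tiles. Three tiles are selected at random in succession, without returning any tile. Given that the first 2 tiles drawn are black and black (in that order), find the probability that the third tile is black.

1/3

After removing 2 black, the bag has 5 black out of 15 remaining.
P(third is black | given) = 5/15 = 1/3 ≈ 0.3333.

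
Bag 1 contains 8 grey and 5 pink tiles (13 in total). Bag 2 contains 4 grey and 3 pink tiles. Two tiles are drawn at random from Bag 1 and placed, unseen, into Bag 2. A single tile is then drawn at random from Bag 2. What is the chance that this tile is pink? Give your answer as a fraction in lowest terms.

Condition on how many of the transferred tiles are pink (from Bag 1: 5 pink of 13; then Bag 2 has 9 total).
  0 pink: C(5,0)C(8,2)/C(13,2) = 14/39; then P = 3/9
  1 pink: C(5,1)C(8,1)/C(13,2) = 20/39; then P = 4/9
  2 pink: C(5,2)C(8,0)/C(13,2) = 5/39; then P = 5/9
P(pink from Bag 2) = 49/117 ≈ 0.4188.

49/117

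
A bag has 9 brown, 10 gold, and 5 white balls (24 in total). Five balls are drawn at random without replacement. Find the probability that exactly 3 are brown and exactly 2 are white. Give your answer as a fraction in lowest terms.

Unordered draws without replacement: count favorable combinations over C(24,5).
Favorable = C(9,3) · C(10,0) · C(5,2) = 840; total = C(24,5) = 42504.
P = 840/42504 = 5/253 ≈ 0.0198.

5/253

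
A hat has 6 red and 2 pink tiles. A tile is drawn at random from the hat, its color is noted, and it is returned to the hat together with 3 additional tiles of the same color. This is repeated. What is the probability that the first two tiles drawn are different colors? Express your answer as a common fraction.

3/11

Either red then pink, or pink then red; after the first draw the total is 11.
P = (6/8)·(2/11) + (2/8)·(6/11) = 3/11 ≈ 0.2727.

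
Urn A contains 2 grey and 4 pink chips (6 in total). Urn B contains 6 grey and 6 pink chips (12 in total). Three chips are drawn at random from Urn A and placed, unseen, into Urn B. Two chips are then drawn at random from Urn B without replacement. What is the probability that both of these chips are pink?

Condition on how many of the transferred chips are pink (from Urn A: 4 pink of 6; then Urn B has 15 total).
  1 pink: C(4,1)C(2,2)/C(6,3) = 1/5; then P = C(7,2)/C(15,2) = 1/5
  2 pink: C(4,2)C(2,1)/C(6,3) = 3/5; then P = C(8,2)/C(15,2) = 4/15
  3 pink: C(4,3)C(2,0)/C(6,3) = 1/5; then P = C(9,2)/C(15,2) = 12/35
P(both pink) = 47/175 ≈ 0.2686.

47/175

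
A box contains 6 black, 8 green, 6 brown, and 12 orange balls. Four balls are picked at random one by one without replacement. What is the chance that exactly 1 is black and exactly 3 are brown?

3/899

Unordered draws without replacement: count favorable combinations over C(32,4).
Favorable = C(6,1) · C(8,0) · C(6,3) · C(12,0) = 120; total = C(32,4) = 35960.
P = 120/35960 = 3/899 ≈ 0.0033.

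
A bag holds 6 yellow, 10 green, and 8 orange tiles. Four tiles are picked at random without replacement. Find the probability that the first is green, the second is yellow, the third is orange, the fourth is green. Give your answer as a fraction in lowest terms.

Multiply the conditional probability of each draw in order, without replacement, so each draw removes one from its color and from the total.
P = (10/24) · (6/23) · (8/22) · (9/21) = 30/1771 ≈ 0.0169.

30/1771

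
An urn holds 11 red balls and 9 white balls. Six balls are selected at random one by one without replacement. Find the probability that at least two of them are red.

1243/1292

Sum the hypergeometric tail for j = 2,…,6 red balls.
Favorable = C(11,2)·C(9,4) + C(11,3)·C(9,3) + C(11,4)·C(9,2) + C(11,5)·C(9,1) + C(11,6)·C(9,0) = 37290; total = C(20,6) = 38760.
P = 37290/38760 = 1243/1292 ≈ 0.9621.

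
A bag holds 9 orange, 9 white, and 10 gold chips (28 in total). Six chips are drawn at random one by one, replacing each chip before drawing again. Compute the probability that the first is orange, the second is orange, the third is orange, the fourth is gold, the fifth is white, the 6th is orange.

295245/240945152

Multiply the conditional probability of each draw in order, with replacement (the composition resets each draw).
P = (9/28) · (9/28) · (9/28) · (10/28) · (9/28) · (9/28) = 295245/240945152 ≈ 0.0012.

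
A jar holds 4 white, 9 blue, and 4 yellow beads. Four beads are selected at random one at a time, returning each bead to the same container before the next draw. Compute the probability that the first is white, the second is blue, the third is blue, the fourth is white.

Multiply the conditional probability of each draw in order, with replacement (the composition resets each draw).
P = (4/17) · (9/17) · (9/17) · (4/17) = 1296/83521 ≈ 0.0155.

1296/83521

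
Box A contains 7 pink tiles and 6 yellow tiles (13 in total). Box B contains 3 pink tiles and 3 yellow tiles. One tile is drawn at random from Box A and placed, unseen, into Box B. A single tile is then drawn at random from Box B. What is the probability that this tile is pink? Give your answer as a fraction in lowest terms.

46/91

Condition on how many of the transferred tiles are pink (from Box A: 7 pink of 13; then Box B has 7 total).
  0 pink: C(7,0)C(6,1)/C(13,1) = 6/13; then P = 3/7
  1 pink: C(7,1)C(6,0)/C(13,1) = 7/13; then P = 4/7
P(pink from Box B) = 46/91 ≈ 0.5055.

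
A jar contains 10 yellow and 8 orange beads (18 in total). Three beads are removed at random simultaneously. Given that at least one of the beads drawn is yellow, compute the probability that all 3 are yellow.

3/19

P(all 3 yellow) = C(10,3)/C(18,3) = 5/34; P(at least one yellow) = 1 − C(8,3)/C(18,3) = 95/102.
Since 'all 3 yellow' ⊆ 'at least one yellow', P(all 3 | at least one) = 5/34 / 95/102 = 3/19 ≈ 0.1579.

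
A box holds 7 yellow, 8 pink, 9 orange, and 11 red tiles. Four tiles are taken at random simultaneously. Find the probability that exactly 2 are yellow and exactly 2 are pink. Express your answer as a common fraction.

Unordered draws without replacement: count favorable combinations over C(35,4).
Favorable = C(7,2) · C(8,2) · C(9,0) · C(11,0) = 588; total = C(35,4) = 52360.
P = 588/52360 = 21/1870 ≈ 0.0112.

21/1870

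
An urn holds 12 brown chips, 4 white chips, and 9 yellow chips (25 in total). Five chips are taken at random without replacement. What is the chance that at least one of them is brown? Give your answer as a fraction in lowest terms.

Use the complement: P(at least one brown) = 1 − P(no brown).
P(none) = C(13,5)/C(25,5) = 1287/53130.
So P = 1 − 1287/53130 = 1571/1610 ≈ 0.9758.

1571/1610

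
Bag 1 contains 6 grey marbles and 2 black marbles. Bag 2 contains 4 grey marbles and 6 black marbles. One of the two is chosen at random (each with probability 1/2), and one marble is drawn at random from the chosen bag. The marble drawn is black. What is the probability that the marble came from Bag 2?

P(black | Bag 1) = 1/4; P(black | Bag 2) = 3/5.
P(black) = 1/2·1/4 + 1/2·3/5 = 17/40.
By Bayes' rule, P(Bag 2 | black) = 3/10 / 17/40 = 12/17 ≈ 0.7059.

12/17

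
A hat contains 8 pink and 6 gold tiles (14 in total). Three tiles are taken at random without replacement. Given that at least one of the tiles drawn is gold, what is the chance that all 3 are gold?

P(all 3 gold) = C(6,3)/C(14,3) = 5/91; P(at least one gold) = 1 − C(8,3)/C(14,3) = 11/13.
Since 'all 3 gold' ⊆ 'at least one gold', P(all 3 | at least one) = 5/91 / 11/13 = 5/77 ≈ 0.0649.

5/77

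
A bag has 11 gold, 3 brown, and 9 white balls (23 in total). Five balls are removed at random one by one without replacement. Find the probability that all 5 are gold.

Unordered draws without replacement: count favorable combinations over C(23,5).
Favorable = C(11,5) · C(3,0) · C(9,0) = 462; total = C(23,5) = 33649.
P = 462/33649 = 6/437 ≈ 0.0137.

6/437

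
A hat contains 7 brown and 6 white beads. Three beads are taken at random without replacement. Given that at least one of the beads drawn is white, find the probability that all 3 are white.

P(all 3 white) = C(6,3)/C(13,3) = 10/143; P(at least one white) = 1 − C(7,3)/C(13,3) = 251/286.
Since 'all 3 white' ⊆ 'at least one white', P(all 3 | at least one) = 10/143 / 251/286 = 20/251 ≈ 0.0797.

20/251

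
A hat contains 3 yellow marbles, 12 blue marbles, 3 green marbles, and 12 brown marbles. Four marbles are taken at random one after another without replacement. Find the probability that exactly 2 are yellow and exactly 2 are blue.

Unordered draws without replacement: count favorable combinations over C(30,4).
Favorable = C(3,2) · C(12,2) · C(3,0) · C(12,0) = 198; total = C(30,4) = 27405.
P = 198/27405 = 22/3045 ≈ 0.0072.

22/3045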